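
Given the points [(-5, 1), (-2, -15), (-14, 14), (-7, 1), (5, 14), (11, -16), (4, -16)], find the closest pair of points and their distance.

Computing all pairwise distances among 7 points:

d((-5, 1), (-2, -15)) = 16.2788
d((-5, 1), (-14, 14)) = 15.8114
d((-5, 1), (-7, 1)) = 2.0 <-- minimum
d((-5, 1), (5, 14)) = 16.4012
d((-5, 1), (11, -16)) = 23.3452
d((-5, 1), (4, -16)) = 19.2354
d((-2, -15), (-14, 14)) = 31.3847
d((-2, -15), (-7, 1)) = 16.7631
d((-2, -15), (5, 14)) = 29.8329
d((-2, -15), (11, -16)) = 13.0384
d((-2, -15), (4, -16)) = 6.0828
d((-14, 14), (-7, 1)) = 14.7648
d((-14, 14), (5, 14)) = 19.0
d((-14, 14), (11, -16)) = 39.0512
d((-14, 14), (4, -16)) = 34.9857
d((-7, 1), (5, 14)) = 17.6918
d((-7, 1), (11, -16)) = 24.7588
d((-7, 1), (4, -16)) = 20.2485
d((5, 14), (11, -16)) = 30.5941
d((5, 14), (4, -16)) = 30.0167
d((11, -16), (4, -16)) = 7.0

Closest pair: (-5, 1) and (-7, 1) with distance 2.0

The closest pair is (-5, 1) and (-7, 1) with Euclidean distance 2.0. For 7 points, brute-force pairwise comparison is shown above. For large n, the divide-and-conquer algorithm (sort by x, recurse on halves, check the dividing strip) achieves O(n log n).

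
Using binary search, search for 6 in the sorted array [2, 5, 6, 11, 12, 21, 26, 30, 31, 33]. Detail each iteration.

Binary search for 6 in [2, 5, 6, 11, 12, 21, 26, 30, 31, 33]:

lo=0, hi=9, mid=4, arr[mid]=12 -> 12 > 6, search left half
lo=0, hi=3, mid=1, arr[mid]=5 -> 5 < 6, search right half
lo=2, hi=3, mid=2, arr[mid]=6 -> Found target at index 2!

Binary search finds 6 at index 2 after 3 comparisons. The search repeatedly halves the search space by comparing with the middle element.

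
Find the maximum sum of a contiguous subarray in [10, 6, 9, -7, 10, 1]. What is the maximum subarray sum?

Using Kadane's algorithm on [10, 6, 9, -7, 10, 1]:

Scanning through the array:
Position 1 (value 6): max_ending_here = 16, max_so_far = 16
Position 2 (value 9): max_ending_here = 25, max_so_far = 25
Position 3 (value -7): max_ending_here = 18, max_so_far = 25
Position 4 (value 10): max_ending_here = 28, max_so_far = 28
Position 5 (value 1): max_ending_here = 29, max_so_far = 29

Maximum subarray: [10, 6, 9, -7, 10, 1]
Maximum sum: 29

The maximum subarray is [10, 6, 9, -7, 10, 1] with sum 29. This subarray runs from index 0 to index 5.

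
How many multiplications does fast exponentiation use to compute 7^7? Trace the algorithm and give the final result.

Computing 7^7 by squaring (build up from 7^1; each line after the first costs one multiplication):

7^1 = 7
7^2 = (7^1)^2 = 7^2 = 49
7^3 = 7 * 7^2 = 7 * 49 = 343
7^6 = (7^3)^2 = 343^2 = 117649
7^7 = 7 * 7^6 = 7 * 117649 = 823543

Result: 823543
Multiplications needed: 4 (4 lines after 7^1)

7^7 = 823543. Using exponentiation by squaring, this requires 4 multiplications. The key idea: if the exponent is even, square the half-power; if odd, multiply by the base once.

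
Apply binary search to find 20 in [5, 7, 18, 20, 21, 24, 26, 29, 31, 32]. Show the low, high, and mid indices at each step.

Binary search for 20 in [5, 7, 18, 20, 21, 24, 26, 29, 31, 32]:

lo=0, hi=9, mid=4, arr[mid]=21 -> 21 > 20, search left half
lo=0, hi=3, mid=1, arr[mid]=7 -> 7 < 20, search right half
lo=2, hi=3, mid=2, arr[mid]=18 -> 18 < 20, search right half
lo=3, hi=3, mid=3, arr[mid]=20 -> Found target at index 3!

Binary search finds 20 at index 3 after 4 comparisons. The search repeatedly halves the search space by comparing with the middle element.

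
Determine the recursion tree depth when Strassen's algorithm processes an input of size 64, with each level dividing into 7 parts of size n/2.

For divide and conquer with division factor 2:

Problem sizes at each level:
Level 0: 64
Level 1: 32
Level 2: 16
Level 3: 8
Level 4: 4
Level 5: 2
Level 6: 1

The root is level 0 and the size-1 base case is level 6 (the tree spans levels 0 through 6, i.e. 7 levels counting the root), so the depth is the number of divisions: log_2(64) = 6

The recursion tree depth is log_2(64) = 6. At each level, the problem size is divided by 2, so it takes 6 divisions to reduce to a base case of size 1. The algorithm makes 7 recursive calls at each level.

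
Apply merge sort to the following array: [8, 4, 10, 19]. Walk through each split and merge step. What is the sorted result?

Merge sort trace:

Split: [8, 4, 10, 19] -> [8, 4] and [10, 19]
  Split: [8, 4] -> [8] and [4]
  Merge: [8] + [4] -> [4, 8]
  Split: [10, 19] -> [10] and [19]
  Merge: [10] + [19] -> [10, 19]
Merge: [4, 8] + [10, 19] -> [4, 8, 10, 19]

Final sorted array: [4, 8, 10, 19]

The merge sort proceeds by recursively splitting the array and merging sorted halves.
After all merges, the sorted array is [4, 8, 10, 19].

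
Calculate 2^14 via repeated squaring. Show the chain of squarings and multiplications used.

Computing 2^14 by squaring (build up from 2^1; each line after the first costs one multiplication):

2^1 = 2
2^2 = (2^1)^2 = 2^2 = 4
2^3 = 2 * 2^2 = 2 * 4 = 8
2^6 = (2^3)^2 = 8^2 = 64
2^7 = 2 * 2^6 = 2 * 64 = 128
2^14 = (2^7)^2 = 128^2 = 16384

Result: 16384
Multiplications needed: 5 (5 lines after 2^1)

2^14 = 16384. Using exponentiation by squaring, this requires 5 multiplications. The key idea: if the exponent is even, square the half-power; if odd, multiply by the base once.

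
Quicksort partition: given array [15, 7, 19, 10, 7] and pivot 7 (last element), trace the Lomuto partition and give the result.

Lomuto partition with pivot = 7:

Initial array: [15, 7, 19, 10, 7]

arr[0]=15 > 7: no swap
arr[1]=7 <= 7: swap with position 0, array becomes [7, 15, 19, 10, 7]
arr[2]=19 > 7: no swap
arr[3]=10 > 7: no swap

Place pivot at position 1: [7, 7, 19, 10, 15]
Pivot position: 1

After partitioning with pivot 7, the array becomes [7, 7, 19, 10, 15]. The pivot is placed at index 1. All elements to the left of the pivot are <= 7, and all elements to the right are > 7.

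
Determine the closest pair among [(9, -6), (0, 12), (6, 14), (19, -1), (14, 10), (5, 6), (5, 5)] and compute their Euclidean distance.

Computing all pairwise distances among 7 points:

d((9, -6), (0, 12)) = 20.1246
d((9, -6), (6, 14)) = 20.2237
d((9, -6), (19, -1)) = 11.1803
d((9, -6), (14, 10)) = 16.7631
d((9, -6), (5, 6)) = 12.6491
d((9, -6), (5, 5)) = 11.7047
d((0, 12), (6, 14)) = 6.3246
d((0, 12), (19, -1)) = 23.0217
d((0, 12), (14, 10)) = 14.1421
d((0, 12), (5, 6)) = 7.8102
d((0, 12), (5, 5)) = 8.6023
d((6, 14), (19, -1)) = 19.8494
d((6, 14), (14, 10)) = 8.9443
d((6, 14), (5, 6)) = 8.0623
d((6, 14), (5, 5)) = 9.0554
d((19, -1), (14, 10)) = 12.083
d((19, -1), (5, 6)) = 15.6525
d((19, -1), (5, 5)) = 15.2315
d((14, 10), (5, 6)) = 9.8489
d((14, 10), (5, 5)) = 10.2956
d((5, 6), (5, 5)) = 1.0 <-- minimum

Closest pair: (5, 6) and (5, 5) with distance 1.0

The closest pair is (5, 6) and (5, 5) with Euclidean distance 1.0. For 7 points, brute-force pairwise comparison is shown above. For large n, the divide-and-conquer algorithm (sort by x, recurse on halves, check the dividing strip) achieves O(n log n).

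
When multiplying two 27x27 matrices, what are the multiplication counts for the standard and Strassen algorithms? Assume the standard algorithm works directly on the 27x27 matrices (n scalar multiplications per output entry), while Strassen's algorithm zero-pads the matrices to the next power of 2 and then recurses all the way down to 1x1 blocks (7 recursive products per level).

Matrix multiplication for 27x27 matrices:

Strassen's algorithm requires power-of-2 dimensions. Pad 27x27 to 32x32 (next power of 2).

Standard algorithm: 27^3 = 19683 multiplications
Strassen's algorithm: 7^(log2(32)) = 7^5 = 16807 multiplications
Savings: 19683 - 16807 = 2876 multiplications

Standard: 19683 multiplications (27^3). Strassen: 16807 multiplications (7^5, after padding to 32x32). Strassen reduces 8 recursive multiplications to 7 at each level.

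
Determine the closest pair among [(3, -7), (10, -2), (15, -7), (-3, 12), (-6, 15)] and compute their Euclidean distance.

Computing all pairwise distances among 5 points:

d((3, -7), (10, -2)) = 8.6023
d((3, -7), (15, -7)) = 12.0
d((3, -7), (-3, 12)) = 19.9249
d((3, -7), (-6, 15)) = 23.7697
d((10, -2), (15, -7)) = 7.0711
d((10, -2), (-3, 12)) = 19.105
d((10, -2), (-6, 15)) = 23.3452
d((15, -7), (-3, 12)) = 26.1725
d((15, -7), (-6, 15)) = 30.4138
d((-3, 12), (-6, 15)) = 4.2426 <-- minimum

Closest pair: (-3, 12) and (-6, 15) with distance 4.2426

The closest pair is (-3, 12) and (-6, 15) with Euclidean distance 4.2426. For 5 points, brute-force pairwise comparison is shown above. For large n, the divide-and-conquer algorithm (sort by x, recurse on halves, check the dividing strip) achieves O(n log n).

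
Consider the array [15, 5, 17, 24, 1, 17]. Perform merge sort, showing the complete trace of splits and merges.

Merge sort trace:

Split: [15, 5, 17, 24, 1, 17] -> [15, 5, 17] and [24, 1, 17]
  Split: [15, 5, 17] -> [15] and [5, 17]
    Split: [5, 17] -> [5] and [17]
    Merge: [5] + [17] -> [5, 17]
  Merge: [15] + [5, 17] -> [5, 15, 17]
  Split: [24, 1, 17] -> [24] and [1, 17]
    Split: [1, 17] -> [1] and [17]
    Merge: [1] + [17] -> [1, 17]
  Merge: [24] + [1, 17] -> [1, 17, 24]
Merge: [5, 15, 17] + [1, 17, 24] -> [1, 5, 15, 17, 17, 24]

Final sorted array: [1, 5, 15, 17, 17, 24]

The merge sort proceeds by recursively splitting the array and merging sorted halves.
After all merges, the sorted array is [1, 5, 15, 17, 17, 24].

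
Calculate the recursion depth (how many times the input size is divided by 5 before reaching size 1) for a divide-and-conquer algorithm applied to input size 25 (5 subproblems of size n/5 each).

For divide and conquer with division factor 5:

Problem sizes at each level:
Level 0: 25
Level 1: 5
Level 2: 1

The root is level 0 and the size-1 base case is level 2 (the tree spans levels 0 through 2, i.e. 3 levels counting the root), so the depth is the number of divisions: log_5(25) = 2

The recursion tree depth is log_5(25) = 2. At each level, the problem size is divided by 5, so it takes 2 divisions to reduce to a base case of size 1. The algorithm makes 5 recursive calls at each level.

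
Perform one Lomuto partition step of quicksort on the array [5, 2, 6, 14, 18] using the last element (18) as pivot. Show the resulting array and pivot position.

Lomuto partition with pivot = 18:

Initial array: [5, 2, 6, 14, 18]

arr[0]=5 <= 18: swap with position 0, array becomes [5, 2, 6, 14, 18]
arr[1]=2 <= 18: swap with position 1, array becomes [5, 2, 6, 14, 18]
arr[2]=6 <= 18: swap with position 2, array becomes [5, 2, 6, 14, 18]
arr[3]=14 <= 18: swap with position 3, array becomes [5, 2, 6, 14, 18]

Place pivot at position 4: [5, 2, 6, 14, 18]
Pivot position: 4

After partitioning with pivot 18, the array becomes [5, 2, 6, 14, 18]. The pivot is placed at index 4. All elements to the left of the pivot are <= 18, and all elements to the right are > 18.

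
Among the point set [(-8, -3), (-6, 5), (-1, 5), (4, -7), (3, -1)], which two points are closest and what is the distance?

Computing all pairwise distances among 5 points:

d((-8, -3), (-6, 5)) = 8.2462
d((-8, -3), (-1, 5)) = 10.6301
d((-8, -3), (4, -7)) = 12.6491
d((-8, -3), (3, -1)) = 11.1803
d((-6, 5), (-1, 5)) = 5.0 <-- minimum
d((-6, 5), (4, -7)) = 15.6205
d((-6, 5), (3, -1)) = 10.8167
d((-1, 5), (4, -7)) = 13.0
d((-1, 5), (3, -1)) = 7.2111
d((4, -7), (3, -1)) = 6.0828

Closest pair: (-6, 5) and (-1, 5) with distance 5.0

The closest pair is (-6, 5) and (-1, 5) with Euclidean distance 5.0. For 5 points, brute-force pairwise comparison is shown above. For large n, the divide-and-conquer algorithm (sort by x, recurse on halves, check the dividing strip) achieves O(n log n).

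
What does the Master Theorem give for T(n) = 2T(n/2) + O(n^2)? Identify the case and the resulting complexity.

Master Theorem for T(n) = 2T(n/2) + O(n^2):

a = 2, b = 2, c = 2
log_b(a) = log_2(2) = 1.0000

Case 3: c = 2 > log_2(2) = 1.0000
T(n) = O(n^2) = O(n^2)

For T(n) = 2T(n/2) + O(n^2): log_2(2) = 1.0000. This is Case 3 of the Master Theorem (c > log_b(a), work dominated by root), giving O(n^2).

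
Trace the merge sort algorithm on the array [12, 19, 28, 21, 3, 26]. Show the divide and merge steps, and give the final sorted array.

Merge sort trace:

Split: [12, 19, 28, 21, 3, 26] -> [12, 19, 28] and [21, 3, 26]
  Split: [12, 19, 28] -> [12] and [19, 28]
    Split: [19, 28] -> [19] and [28]
    Merge: [19] + [28] -> [19, 28]
  Merge: [12] + [19, 28] -> [12, 19, 28]
  Split: [21, 3, 26] -> [21] and [3, 26]
    Split: [3, 26] -> [3] and [26]
    Merge: [3] + [26] -> [3, 26]
  Merge: [21] + [3, 26] -> [3, 21, 26]
Merge: [12, 19, 28] + [3, 21, 26] -> [3, 12, 19, 21, 26, 28]

Final sorted array: [3, 12, 19, 21, 26, 28]

The merge sort proceeds by recursively splitting the array and merging sorted halves.
After all merges, the sorted array is [3, 12, 19, 21, 26, 28].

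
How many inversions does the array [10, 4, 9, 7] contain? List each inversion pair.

Finding inversions in [10, 4, 9, 7]:

(0, 1): arr[0]=10 > arr[1]=4
(0, 2): arr[0]=10 > arr[2]=9
(0, 3): arr[0]=10 > arr[3]=7
(2, 3): arr[2]=9 > arr[3]=7

Total inversions: 4

The array has 4 inversion(s): (0,1), (0,2), (0,3), (2,3). Each pair (i,j) satisfies i < j and arr[i] > arr[j].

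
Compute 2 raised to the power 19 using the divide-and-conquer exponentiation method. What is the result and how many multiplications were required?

Computing 2^19 by squaring (build up from 2^1; each line after the first costs one multiplication):

2^1 = 2
2^2 = (2^1)^2 = 2^2 = 4
2^4 = (2^2)^2 = 4^2 = 16
2^8 = (2^4)^2 = 16^2 = 256
2^9 = 2 * 2^8 = 2 * 256 = 512
2^18 = (2^9)^2 = 512^2 = 262144
2^19 = 2 * 2^18 = 2 * 262144 = 524288

Result: 524288
Multiplications needed: 6 (6 lines after 2^1)

2^19 = 524288. Using exponentiation by squaring, this requires 6 multiplications. The key idea: if the exponent is even, square the half-power; if odd, multiply by the base once.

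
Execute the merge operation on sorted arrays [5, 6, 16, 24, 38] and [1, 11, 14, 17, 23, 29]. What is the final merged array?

Merging process:

Compare 5 vs 1: take 1 from right. Merged: [1]
Compare 5 vs 11: take 5 from left. Merged: [1, 5]
Compare 6 vs 11: take 6 from left. Merged: [1, 5, 6]
Compare 16 vs 11: take 11 from right. Merged: [1, 5, 6, 11]
Compare 16 vs 14: take 14 from right. Merged: [1, 5, 6, 11, 14]
Compare 16 vs 17: take 16 from left. Merged: [1, 5, 6, 11, 14, 16]
Compare 24 vs 17: take 17 from right. Merged: [1, 5, 6, 11, 14, 16, 17]
Compare 24 vs 23: take 23 from right. Merged: [1, 5, 6, 11, 14, 16, 17, 23]
Compare 24 vs 29: take 24 from left. Merged: [1, 5, 6, 11, 14, 16, 17, 23, 24]
Compare 38 vs 29: take 29 from right. Merged: [1, 5, 6, 11, 14, 16, 17, 23, 24, 29]
Append remaining from left: [38]. Merged: [1, 5, 6, 11, 14, 16, 17, 23, 24, 29, 38]

Final merged array: [1, 5, 6, 11, 14, 16, 17, 23, 24, 29, 38]
Total comparisons: 10

The merged array is [1, 5, 6, 11, 14, 16, 17, 23, 24, 29, 38], requiring 10 comparisons. The merge step runs in O(n) time where n is the total number of elements.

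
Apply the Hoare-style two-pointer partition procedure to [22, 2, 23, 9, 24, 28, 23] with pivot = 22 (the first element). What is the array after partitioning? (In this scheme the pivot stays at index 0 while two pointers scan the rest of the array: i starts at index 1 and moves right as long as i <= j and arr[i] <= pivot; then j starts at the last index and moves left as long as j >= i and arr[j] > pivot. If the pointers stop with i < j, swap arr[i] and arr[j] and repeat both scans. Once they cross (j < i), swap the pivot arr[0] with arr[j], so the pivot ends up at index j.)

Hoare-style two-pointer partition with pivot = 22:

Initial array: [22, 2, 23, 9, 24, 28, 23]

Pointers start at i = 1, j = 6.
i stops at index 2 (arr[2]=23 > 22), j stops at index 3 (arr[3]=9 <= 22): swap arr[2] and arr[3], array becomes [22, 2, 9, 23, 24, 28, 23]
i ends at 3, j ends at 2: the pointers have crossed (j < i), so scanning stops.

Swap pivot arr[0] with arr[2] to place pivot at position 2: [9, 2, 22, 23, 24, 28, 23]
Pivot position: 2

After partitioning with pivot 22, the array becomes [9, 2, 22, 23, 24, 28, 23]. The pivot is placed at index 2. All elements to the left of the pivot are <= 22, and all elements to the right are > 22.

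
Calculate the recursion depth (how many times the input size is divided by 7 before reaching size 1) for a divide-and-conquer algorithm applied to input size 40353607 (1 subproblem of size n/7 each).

For divide and conquer with division factor 7:

Problem sizes at each level:
Level 0: 40353607
Level 1: 5764801
Level 2: 823543
Level 3: 117649
Level 4: 16807
Level 5: 2401
Level 6: 343
Level 7: 49
Level 8: 7
Level 9: 1

The root is level 0 and the size-1 base case is level 9 (the tree spans levels 0 through 9, i.e. 10 levels counting the root), so the depth is the number of divisions: log_7(40353607) = 9

The recursion tree depth is log_7(40353607) = 9. At each level, the problem size is divided by 7, so it takes 9 divisions to reduce to a base case of size 1. The algorithm makes 1 recursive call at each level.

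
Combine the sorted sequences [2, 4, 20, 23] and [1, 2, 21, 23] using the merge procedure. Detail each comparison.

Merging process:

Compare 2 vs 1: take 1 from right. Merged: [1]
Compare 2 vs 2: take 2 from left. Merged: [1, 2]
Compare 4 vs 2: take 2 from right. Merged: [1, 2, 2]
Compare 4 vs 21: take 4 from left. Merged: [1, 2, 2, 4]
Compare 20 vs 21: take 20 from left. Merged: [1, 2, 2, 4, 20]
Compare 23 vs 21: take 21 from right. Merged: [1, 2, 2, 4, 20, 21]
Compare 23 vs 23: take 23 from left. Merged: [1, 2, 2, 4, 20, 21, 23]
Append remaining from right: [23]. Merged: [1, 2, 2, 4, 20, 21, 23, 23]

Final merged array: [1, 2, 2, 4, 20, 21, 23, 23]
Total comparisons: 7

The merged array is [1, 2, 2, 4, 20, 21, 23, 23], requiring 7 comparisons. The merge step runs in O(n) time where n is the total number of elements.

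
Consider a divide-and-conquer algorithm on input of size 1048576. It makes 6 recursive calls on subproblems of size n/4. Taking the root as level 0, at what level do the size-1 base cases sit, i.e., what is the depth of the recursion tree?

For divide and conquer with division factor 4:

Problem sizes at each level:
Level 0: 1048576
Level 1: 262144
Level 2: 65536
Level 3: 16384
Level 4: 4096
Level 5: 1024
Level 6: 256
Level 7: 64
Level 8: 16
Level 9: 4
Level 10: 1

The root is level 0 and the size-1 base case is level 10 (the tree spans levels 0 through 10, i.e. 11 levels counting the root), so the depth is the number of divisions: log_4(1048576) = 10

The recursion tree depth is log_4(1048576) = 10. At each level, the problem size is divided by 4, so it takes 10 divisions to reduce to a base case of size 1. The algorithm makes 6 recursive calls at each level.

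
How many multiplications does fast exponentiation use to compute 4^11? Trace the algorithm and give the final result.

Computing 4^11 by squaring (build up from 4^1; each line after the first costs one multiplication):

4^1 = 4
4^2 = (4^1)^2 = 4^2 = 16
4^4 = (4^2)^2 = 16^2 = 256
4^5 = 4 * 4^4 = 4 * 256 = 1024
4^10 = (4^5)^2 = 1024^2 = 1048576
4^11 = 4 * 4^10 = 4 * 1048576 = 4194304

Result: 4194304
Multiplications needed: 5 (5 lines after 4^1)

4^11 = 4194304. Using exponentiation by squaring, this requires 5 multiplications. The key idea: if the exponent is even, square the half-power; if odd, multiply by the base once.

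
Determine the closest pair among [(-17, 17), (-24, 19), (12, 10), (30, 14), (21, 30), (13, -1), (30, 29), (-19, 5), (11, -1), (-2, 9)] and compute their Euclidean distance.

Computing all pairwise distances among 10 points:

d((-17, 17), (-24, 19)) = 7.2801
d((-17, 17), (12, 10)) = 29.8329
d((-17, 17), (30, 14)) = 47.0956
d((-17, 17), (21, 30)) = 40.1622
d((-17, 17), (13, -1)) = 34.9857
d((-17, 17), (30, 29)) = 48.5077
d((-17, 17), (-19, 5)) = 12.1655
d((-17, 17), (11, -1)) = 33.2866
d((-17, 17), (-2, 9)) = 17.0
d((-24, 19), (12, 10)) = 37.108
d((-24, 19), (30, 14)) = 54.231
d((-24, 19), (21, 30)) = 46.3249
d((-24, 19), (13, -1)) = 42.0595
d((-24, 19), (30, 29)) = 54.9181
d((-24, 19), (-19, 5)) = 14.8661
d((-24, 19), (11, -1)) = 40.3113
d((-24, 19), (-2, 9)) = 24.1661
d((12, 10), (30, 14)) = 18.4391
d((12, 10), (21, 30)) = 21.9317
d((12, 10), (13, -1)) = 11.0454
d((12, 10), (30, 29)) = 26.1725
d((12, 10), (-19, 5)) = 31.4006
d((12, 10), (11, -1)) = 11.0454
d((12, 10), (-2, 9)) = 14.0357
d((30, 14), (21, 30)) = 18.3576
d((30, 14), (13, -1)) = 22.6716
d((30, 14), (30, 29)) = 15.0
d((30, 14), (-19, 5)) = 49.8197
d((30, 14), (11, -1)) = 24.2074
d((30, 14), (-2, 9)) = 32.3883
d((21, 30), (13, -1)) = 32.0156
d((21, 30), (30, 29)) = 9.0554
d((21, 30), (-19, 5)) = 47.1699
d((21, 30), (11, -1)) = 32.573
d((21, 30), (-2, 9)) = 31.1448
d((13, -1), (30, 29)) = 34.4819
d((13, -1), (-19, 5)) = 32.5576
d((13, -1), (11, -1)) = 2.0 <-- minimum
d((13, -1), (-2, 9)) = 18.0278
d((30, 29), (-19, 5)) = 54.5619
d((30, 29), (11, -1)) = 35.5106
d((30, 29), (-2, 9)) = 37.7359
d((-19, 5), (11, -1)) = 30.5941
d((-19, 5), (-2, 9)) = 17.4642
d((11, -1), (-2, 9)) = 16.4012

Closest pair: (13, -1) and (11, -1) with distance 2.0

The closest pair is (13, -1) and (11, -1) with Euclidean distance 2.0. For 10 points, brute-force pairwise comparison is shown above. For large n, the divide-and-conquer algorithm (sort by x, recurse on halves, check the dividing strip) achieves O(n log n).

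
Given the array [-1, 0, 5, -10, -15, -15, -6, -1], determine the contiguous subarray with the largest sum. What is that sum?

Using Kadane's algorithm on [-1, 0, 5, -10, -15, -15, -6, -1]:

Scanning through the array:
Position 1 (value 0): max_ending_here = 0, max_so_far = 0
Position 2 (value 5): max_ending_here = 5, max_so_far = 5
Position 3 (value -10): max_ending_here = -5, max_so_far = 5
Position 4 (value -15): max_ending_here = -15, max_so_far = 5
Position 5 (value -15): max_ending_here = -15, max_so_far = 5
Position 6 (value -6): max_ending_here = -6, max_so_far = 5
Position 7 (value -1): max_ending_here = -1, max_so_far = 5

Maximum subarray: [0, 5]
Maximum sum: 5

The maximum subarray is [0, 5] with sum 5. This subarray runs from index 1 to index 2.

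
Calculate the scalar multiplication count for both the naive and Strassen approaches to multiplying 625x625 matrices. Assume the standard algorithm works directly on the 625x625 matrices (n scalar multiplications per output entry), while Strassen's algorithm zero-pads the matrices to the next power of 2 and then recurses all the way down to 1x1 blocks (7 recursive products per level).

Matrix multiplication for 625x625 matrices:

Strassen's algorithm requires power-of-2 dimensions. Pad 625x625 to 1024x1024 (next power of 2).

Standard algorithm: 625^3 = 244140625 multiplications
Strassen's algorithm: 7^(log2(1024)) = 7^10 = 282475249 multiplications
Difference: 244140625 - 282475249 = -38334624 (Strassen uses MORE here due to padding overhead — for small or just-over-power-of-2 n, padding can outweigh the per-level savings)

Standard: 244140625 multiplications (625^3). Strassen: 282475249 multiplications (7^10, after padding to 1024x1024). Strassen reduces 8 recursive multiplications to 7 at each level.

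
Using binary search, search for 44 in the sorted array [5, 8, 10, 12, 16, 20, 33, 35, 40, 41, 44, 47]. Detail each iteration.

Binary search for 44 in [5, 8, 10, 12, 16, 20, 33, 35, 40, 41, 44, 47]:

lo=0, hi=11, mid=5, arr[mid]=20 -> 20 < 44, search right half
lo=6, hi=11, mid=8, arr[mid]=40 -> 40 < 44, search right half
lo=9, hi=11, mid=10, arr[mid]=44 -> Found target at index 10!

Binary search finds 44 at index 10 after 3 comparisons. The search repeatedly halves the search space by comparing with the middle element.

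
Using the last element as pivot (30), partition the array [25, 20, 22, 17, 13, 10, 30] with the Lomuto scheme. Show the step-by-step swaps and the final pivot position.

Lomuto partition with pivot = 30:

Initial array: [25, 20, 22, 17, 13, 10, 30]

arr[0]=25 <= 30: swap with position 0, array becomes [25, 20, 22, 17, 13, 10, 30]
arr[1]=20 <= 30: swap with position 1, array becomes [25, 20, 22, 17, 13, 10, 30]
arr[2]=22 <= 30: swap with position 2, array becomes [25, 20, 22, 17, 13, 10, 30]
arr[3]=17 <= 30: swap with position 3, array becomes [25, 20, 22, 17, 13, 10, 30]
arr[4]=13 <= 30: swap with position 4, array becomes [25, 20, 22, 17, 13, 10, 30]
arr[5]=10 <= 30: swap with position 5, array becomes [25, 20, 22, 17, 13, 10, 30]

Place pivot at position 6: [25, 20, 22, 17, 13, 10, 30]
Pivot position: 6

After partitioning with pivot 30, the array becomes [25, 20, 22, 17, 13, 10, 30]. The pivot is placed at index 6. All elements to the left of the pivot are <= 30, and all elements to the right are > 30.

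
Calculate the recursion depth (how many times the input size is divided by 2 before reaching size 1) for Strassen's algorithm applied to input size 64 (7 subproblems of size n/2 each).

For divide and conquer with division factor 2:

Problem sizes at each level:
Level 0: 64
Level 1: 32
Level 2: 16
Level 3: 8
Level 4: 4
Level 5: 2
Level 6: 1

The root is level 0 and the size-1 base case is level 6 (the tree spans levels 0 through 6, i.e. 7 levels counting the root), so the depth is the number of divisions: log_2(64) = 6

The recursion tree depth is log_2(64) = 6. At each level, the problem size is divided by 2, so it takes 6 divisions to reduce to a base case of size 1. The algorithm makes 7 recursive calls at each level.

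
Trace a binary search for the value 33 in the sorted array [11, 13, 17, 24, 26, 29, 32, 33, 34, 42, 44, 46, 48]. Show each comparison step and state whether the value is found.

Binary search for 33 in [11, 13, 17, 24, 26, 29, 32, 33, 34, 42, 44, 46, 48]:

lo=0, hi=12, mid=6, arr[mid]=32 -> 32 < 33, search right half
lo=7, hi=12, mid=9, arr[mid]=42 -> 42 > 33, search left half
lo=7, hi=8, mid=7, arr[mid]=33 -> Found target at index 7!

Binary search finds 33 at index 7 after 3 comparisons. The search repeatedly halves the search space by comparing with the middle element.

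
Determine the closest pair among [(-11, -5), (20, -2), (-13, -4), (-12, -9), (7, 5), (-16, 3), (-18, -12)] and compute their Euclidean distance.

Computing all pairwise distances among 7 points:

d((-11, -5), (20, -2)) = 31.1448
d((-11, -5), (-13, -4)) = 2.2361 <-- minimum
d((-11, -5), (-12, -9)) = 4.1231
d((-11, -5), (7, 5)) = 20.5913
d((-11, -5), (-16, 3)) = 9.434
d((-11, -5), (-18, -12)) = 9.8995
d((20, -2), (-13, -4)) = 33.0606
d((20, -2), (-12, -9)) = 32.7567
d((20, -2), (7, 5)) = 14.7648
d((20, -2), (-16, 3)) = 36.3456
d((20, -2), (-18, -12)) = 39.2938
d((-13, -4), (-12, -9)) = 5.099
d((-13, -4), (7, 5)) = 21.9317
d((-13, -4), (-16, 3)) = 7.6158
d((-13, -4), (-18, -12)) = 9.434
d((-12, -9), (7, 5)) = 23.6008
d((-12, -9), (-16, 3)) = 12.6491
d((-12, -9), (-18, -12)) = 6.7082
d((7, 5), (-16, 3)) = 23.0868
d((7, 5), (-18, -12)) = 30.2324
d((-16, 3), (-18, -12)) = 15.1327

Closest pair: (-11, -5) and (-13, -4) with distance 2.2361

The closest pair is (-11, -5) and (-13, -4) with Euclidean distance 2.2361. For 7 points, brute-force pairwise comparison is shown above. For large n, the divide-and-conquer algorithm (sort by x, recurse on halves, check the dividing strip) achieves O(n log n).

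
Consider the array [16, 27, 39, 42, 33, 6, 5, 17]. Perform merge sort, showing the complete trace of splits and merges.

Merge sort trace:

Split: [16, 27, 39, 42, 33, 6, 5, 17] -> [16, 27, 39, 42] and [33, 6, 5, 17]
  Split: [16, 27, 39, 42] -> [16, 27] and [39, 42]
    Split: [16, 27] -> [16] and [27]
    Merge: [16] + [27] -> [16, 27]
    Split: [39, 42] -> [39] and [42]
    Merge: [39] + [42] -> [39, 42]
  Merge: [16, 27] + [39, 42] -> [16, 27, 39, 42]
  Split: [33, 6, 5, 17] -> [33, 6] and [5, 17]
    Split: [33, 6] -> [33] and [6]
    Merge: [33] + [6] -> [6, 33]
    Split: [5, 17] -> [5] and [17]
    Merge: [5] + [17] -> [5, 17]
  Merge: [6, 33] + [5, 17] -> [5, 6, 17, 33]
Merge: [16, 27, 39, 42] + [5, 6, 17, 33] -> [5, 6, 16, 17, 27, 33, 39, 42]

Final sorted array: [5, 6, 16, 17, 27, 33, 39, 42]

The merge sort proceeds by recursively splitting the array and merging sorted halves.
After all merges, the sorted array is [5, 6, 16, 17, 27, 33, 39, 42].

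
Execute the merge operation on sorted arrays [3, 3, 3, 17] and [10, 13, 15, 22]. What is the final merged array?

Merging process:

Compare 3 vs 10: take 3 from left. Merged: [3]
Compare 3 vs 10: take 3 from left. Merged: [3, 3]
Compare 3 vs 10: take 3 from left. Merged: [3, 3, 3]
Compare 17 vs 10: take 10 from right. Merged: [3, 3, 3, 10]
Compare 17 vs 13: take 13 from right. Merged: [3, 3, 3, 10, 13]
Compare 17 vs 15: take 15 from right. Merged: [3, 3, 3, 10, 13, 15]
Compare 17 vs 22: take 17 from left. Merged: [3, 3, 3, 10, 13, 15, 17]
Append remaining from right: [22]. Merged: [3, 3, 3, 10, 13, 15, 17, 22]

Final merged array: [3, 3, 3, 10, 13, 15, 17, 22]
Total comparisons: 7

The merged array is [3, 3, 3, 10, 13, 15, 17, 22], requiring 7 comparisons. The merge step runs in O(n) time where n is the total number of elements.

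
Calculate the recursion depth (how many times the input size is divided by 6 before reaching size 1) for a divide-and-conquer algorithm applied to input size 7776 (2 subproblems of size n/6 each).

For divide and conquer with division factor 6:

Problem sizes at each level:
Level 0: 7776
Level 1: 1296
Level 2: 216
Level 3: 36
Level 4: 6
Level 5: 1

The root is level 0 and the size-1 base case is level 5 (the tree spans levels 0 through 5, i.e. 6 levels counting the root), so the depth is the number of divisions: log_6(7776) = 5

The recursion tree depth is log_6(7776) = 5. At each level, the problem size is divided by 6, so it takes 5 divisions to reduce to a base case of size 1. The algorithm makes 2 recursive calls at each level.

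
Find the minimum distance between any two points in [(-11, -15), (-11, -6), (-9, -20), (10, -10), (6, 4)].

Computing all pairwise distances among 5 points:

d((-11, -15), (-11, -6)) = 9.0
d((-11, -15), (-9, -20)) = 5.3852 <-- minimum
d((-11, -15), (10, -10)) = 21.587
d((-11, -15), (6, 4)) = 25.4951
d((-11, -6), (-9, -20)) = 14.1421
d((-11, -6), (10, -10)) = 21.3776
d((-11, -6), (6, 4)) = 19.7231
d((-9, -20), (10, -10)) = 21.4709
d((-9, -20), (6, 4)) = 28.3019
d((10, -10), (6, 4)) = 14.5602

Closest pair: (-11, -15) and (-9, -20) with distance 5.3852

The closest pair is (-11, -15) and (-9, -20) with Euclidean distance 5.3852. For 5 points, brute-force pairwise comparison is shown above. For large n, the divide-and-conquer algorithm (sort by x, recurse on halves, check the dividing strip) achieves O(n log n).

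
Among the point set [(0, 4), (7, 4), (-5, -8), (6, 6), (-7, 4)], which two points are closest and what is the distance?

Computing all pairwise distances among 5 points:

d((0, 4), (7, 4)) = 7.0
d((0, 4), (-5, -8)) = 13.0
d((0, 4), (6, 6)) = 6.3246
d((0, 4), (-7, 4)) = 7.0
d((7, 4), (-5, -8)) = 16.9706
d((7, 4), (6, 6)) = 2.2361 <-- minimum
d((7, 4), (-7, 4)) = 14.0
d((-5, -8), (6, 6)) = 17.8045
d((-5, -8), (-7, 4)) = 12.1655
d((6, 6), (-7, 4)) = 13.1529

Closest pair: (7, 4) and (6, 6) with distance 2.2361

The closest pair is (7, 4) and (6, 6) with Euclidean distance 2.2361. For 5 points, brute-force pairwise comparison is shown above. For large n, the divide-and-conquer algorithm (sort by x, recurse on halves, check the dividing strip) achieves O(n log n).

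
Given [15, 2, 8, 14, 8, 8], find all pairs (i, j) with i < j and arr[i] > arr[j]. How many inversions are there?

Finding inversions in [15, 2, 8, 14, 8, 8]:

(0, 1): arr[0]=15 > arr[1]=2
(0, 2): arr[0]=15 > arr[2]=8
(0, 3): arr[0]=15 > arr[3]=14
(0, 4): arr[0]=15 > arr[4]=8
(0, 5): arr[0]=15 > arr[5]=8
(3, 4): arr[3]=14 > arr[4]=8
(3, 5): arr[3]=14 > arr[5]=8

Total inversions: 7

The array has 7 inversion(s): (0,1), (0,2), (0,3), (0,4), (0,5), (3,4), (3,5). Each pair (i,j) satisfies i < j and arr[i] > arr[j].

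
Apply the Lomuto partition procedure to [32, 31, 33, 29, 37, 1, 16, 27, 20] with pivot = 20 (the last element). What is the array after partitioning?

Lomuto partition with pivot = 20:

Initial array: [32, 31, 33, 29, 37, 1, 16, 27, 20]

arr[0]=32 > 20: no swap
arr[1]=31 > 20: no swap
arr[2]=33 > 20: no swap
arr[3]=29 > 20: no swap
arr[4]=37 > 20: no swap
arr[5]=1 <= 20: swap with position 0, array becomes [1, 31, 33, 29, 37, 32, 16, 27, 20]
arr[6]=16 <= 20: swap with position 1, array becomes [1, 16, 33, 29, 37, 32, 31, 27, 20]
arr[7]=27 > 20: no swap

Place pivot at position 2: [1, 16, 20, 29, 37, 32, 31, 27, 33]
Pivot position: 2

After partitioning with pivot 20, the array becomes [1, 16, 20, 29, 37, 32, 31, 27, 33]. The pivot is placed at index 2. All elements to the left of the pivot are <= 20, and all elements to the right are > 20.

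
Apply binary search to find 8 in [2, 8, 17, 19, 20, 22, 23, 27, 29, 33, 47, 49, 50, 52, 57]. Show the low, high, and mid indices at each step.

Binary search for 8 in [2, 8, 17, 19, 20, 22, 23, 27, 29, 33, 47, 49, 50, 52, 57]:

lo=0, hi=14, mid=7, arr[mid]=27 -> 27 > 8, search left half
lo=0, hi=6, mid=3, arr[mid]=19 -> 19 > 8, search left half
lo=0, hi=2, mid=1, arr[mid]=8 -> Found target at index 1!

Binary search finds 8 at index 1 after 3 comparisons. The search repeatedly halves the search space by comparing with the middle element.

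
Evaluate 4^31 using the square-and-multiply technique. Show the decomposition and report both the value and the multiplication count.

Computing 4^31 by squaring (build up from 4^1; each line after the first costs one multiplication):

4^1 = 4
4^2 = (4^1)^2 = 4^2 = 16
4^3 = 4 * 4^2 = 4 * 16 = 64
4^6 = (4^3)^2 = 64^2 = 4096
4^7 = 4 * 4^6 = 4 * 4096 = 16384
4^14 = (4^7)^2 = 16384^2 = 268435456
4^15 = 4 * 4^14 = 4 * 268435456 = 1073741824
4^30 = (4^15)^2 = 1073741824^2 = 1152921504606846976
4^31 = 4 * 4^30 = 4 * 1152921504606846976 = 4611686018427387904

Result: 4611686018427387904
Multiplications needed: 8 (8 lines after 4^1)

4^31 = 4611686018427387904. Using exponentiation by squaring, this requires 8 multiplications. The key idea: if the exponent is even, square the half-power; if odd, multiply by the base once.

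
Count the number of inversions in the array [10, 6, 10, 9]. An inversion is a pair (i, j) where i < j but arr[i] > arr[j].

Finding inversions in [10, 6, 10, 9]:

(0, 1): arr[0]=10 > arr[1]=6
(0, 3): arr[0]=10 > arr[3]=9
(2, 3): arr[2]=10 > arr[3]=9

Total inversions: 3

The array has 3 inversion(s): (0,1), (0,3), (2,3). Each pair (i,j) satisfies i < j and arr[i] > arr[j].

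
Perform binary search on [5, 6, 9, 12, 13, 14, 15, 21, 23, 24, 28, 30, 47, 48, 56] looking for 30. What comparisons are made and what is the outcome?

Binary search for 30 in [5, 6, 9, 12, 13, 14, 15, 21, 23, 24, 28, 30, 47, 48, 56]:

lo=0, hi=14, mid=7, arr[mid]=21 -> 21 < 30, search right half
lo=8, hi=14, mid=11, arr[mid]=30 -> Found target at index 11!

Binary search finds 30 at index 11 after 2 comparisons. The search repeatedly halves the search space by comparing with the middle element.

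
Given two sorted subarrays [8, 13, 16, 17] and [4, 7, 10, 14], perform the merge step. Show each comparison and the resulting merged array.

Merging process:

Compare 8 vs 4: take 4 from right. Merged: [4]
Compare 8 vs 7: take 7 from right. Merged: [4, 7]
Compare 8 vs 10: take 8 from left. Merged: [4, 7, 8]
Compare 13 vs 10: take 10 from right. Merged: [4, 7, 8, 10]
Compare 13 vs 14: take 13 from left. Merged: [4, 7, 8, 10, 13]
Compare 16 vs 14: take 14 from right. Merged: [4, 7, 8, 10, 13, 14]
Append remaining from left: [16, 17]. Merged: [4, 7, 8, 10, 13, 14, 16, 17]

Final merged array: [4, 7, 8, 10, 13, 14, 16, 17]
Total comparisons: 6

The merged array is [4, 7, 8, 10, 13, 14, 16, 17], requiring 6 comparisons. The merge step runs in O(n) time where n is the total number of elements.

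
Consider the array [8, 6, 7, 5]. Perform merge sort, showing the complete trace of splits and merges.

Merge sort trace:

Split: [8, 6, 7, 5] -> [8, 6] and [7, 5]
  Split: [8, 6] -> [8] and [6]
  Merge: [8] + [6] -> [6, 8]
  Split: [7, 5] -> [7] and [5]
  Merge: [7] + [5] -> [5, 7]
Merge: [6, 8] + [5, 7] -> [5, 6, 7, 8]

Final sorted array: [5, 6, 7, 8]

The merge sort proceeds by recursively splitting the array and merging sorted halves.
After all merges, the sorted array is [5, 6, 7, 8].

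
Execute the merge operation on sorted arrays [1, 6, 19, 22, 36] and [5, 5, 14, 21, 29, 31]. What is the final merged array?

Merging process:

Compare 1 vs 5: take 1 from left. Merged: [1]
Compare 6 vs 5: take 5 from right. Merged: [1, 5]
Compare 6 vs 5: take 5 from right. Merged: [1, 5, 5]
Compare 6 vs 14: take 6 from left. Merged: [1, 5, 5, 6]
Compare 19 vs 14: take 14 from right. Merged: [1, 5, 5, 6, 14]
Compare 19 vs 21: take 19 from left. Merged: [1, 5, 5, 6, 14, 19]
Compare 22 vs 21: take 21 from right. Merged: [1, 5, 5, 6, 14, 19, 21]
Compare 22 vs 29: take 22 from left. Merged: [1, 5, 5, 6, 14, 19, 21, 22]
Compare 36 vs 29: take 29 from right. Merged: [1, 5, 5, 6, 14, 19, 21, 22, 29]
Compare 36 vs 31: take 31 from right. Merged: [1, 5, 5, 6, 14, 19, 21, 22, 29, 31]
Append remaining from left: [36]. Merged: [1, 5, 5, 6, 14, 19, 21, 22, 29, 31, 36]

Final merged array: [1, 5, 5, 6, 14, 19, 21, 22, 29, 31, 36]
Total comparisons: 10

The merged array is [1, 5, 5, 6, 14, 19, 21, 22, 29, 31, 36], requiring 10 comparisons. The merge step runs in O(n) time where n is the total number of elements.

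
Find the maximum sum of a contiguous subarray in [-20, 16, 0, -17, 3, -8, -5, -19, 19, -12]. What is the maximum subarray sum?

Using Kadane's algorithm on [-20, 16, 0, -17, 3, -8, -5, -19, 19, -12]:

Scanning through the array:
Position 1 (value 16): max_ending_here = 16, max_so_far = 16
Position 2 (value 0): max_ending_here = 16, max_so_far = 16
Position 3 (value -17): max_ending_here = -1, max_so_far = 16
Position 4 (value 3): max_ending_here = 3, max_so_far = 16
Position 5 (value -8): max_ending_here = -5, max_so_far = 16
Position 6 (value -5): max_ending_here = -5, max_so_far = 16
Position 7 (value -19): max_ending_here = -19, max_so_far = 16
Position 8 (value 19): max_ending_here = 19, max_so_far = 19
Position 9 (value -12): max_ending_here = 7, max_so_far = 19

Maximum subarray: [19]
Maximum sum: 19

The maximum subarray is [19] with sum 19. This subarray runs from index 8 to index 8.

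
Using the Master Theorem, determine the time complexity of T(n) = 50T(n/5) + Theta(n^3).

Master Theorem for T(n) = 50T(n/5) + O(n^3):

a = 50, b = 5, c = 3
log_b(a) = log_5(50) = 2.4307

Case 3: c = 3 > log_5(50) = 2.4307
T(n) = O(n^3) = O(n^3)

For T(n) = 50T(n/5) + O(n^3): log_5(50) = 2.4307. This is Case 3 of the Master Theorem (c > log_b(a), work dominated by root), giving O(n^3).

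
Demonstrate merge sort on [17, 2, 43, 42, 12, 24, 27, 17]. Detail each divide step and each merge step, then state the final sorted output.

Merge sort trace:

Split: [17, 2, 43, 42, 12, 24, 27, 17] -> [17, 2, 43, 42] and [12, 24, 27, 17]
  Split: [17, 2, 43, 42] -> [17, 2] and [43, 42]
    Split: [17, 2] -> [17] and [2]
    Merge: [17] + [2] -> [2, 17]
    Split: [43, 42] -> [43] and [42]
    Merge: [43] + [42] -> [42, 43]
  Merge: [2, 17] + [42, 43] -> [2, 17, 42, 43]
  Split: [12, 24, 27, 17] -> [12, 24] and [27, 17]
    Split: [12, 24] -> [12] and [24]
    Merge: [12] + [24] -> [12, 24]
    Split: [27, 17] -> [27] and [17]
    Merge: [27] + [17] -> [17, 27]
  Merge: [12, 24] + [17, 27] -> [12, 17, 24, 27]
Merge: [2, 17, 42, 43] + [12, 17, 24, 27] -> [2, 12, 17, 17, 24, 27, 42, 43]

Final sorted array: [2, 12, 17, 17, 24, 27, 42, 43]

The merge sort proceeds by recursively splitting the array and merging sorted halves.
After all merges, the sorted array is [2, 12, 17, 17, 24, 27, 42, 43].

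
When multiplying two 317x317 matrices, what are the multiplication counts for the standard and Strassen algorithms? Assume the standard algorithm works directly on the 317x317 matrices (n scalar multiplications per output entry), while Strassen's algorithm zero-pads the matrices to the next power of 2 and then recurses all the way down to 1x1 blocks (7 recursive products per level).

Matrix multiplication for 317x317 matrices:

Strassen's algorithm requires power-of-2 dimensions. Pad 317x317 to 512x512 (next power of 2).

Standard algorithm: 317^3 = 31855013 multiplications
Strassen's algorithm: 7^(log2(512)) = 7^9 = 40353607 multiplications
Difference: 31855013 - 40353607 = -8498594 (Strassen uses MORE here due to padding overhead — for small or just-over-power-of-2 n, padding can outweigh the per-level savings)

Standard: 31855013 multiplications (317^3). Strassen: 40353607 multiplications (7^9, after padding to 512x512). Strassen reduces 8 recursive multiplications to 7 at each level.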